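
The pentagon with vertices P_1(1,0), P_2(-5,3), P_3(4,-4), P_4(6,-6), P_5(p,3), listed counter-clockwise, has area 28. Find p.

5

Write out the shoelace sum; only the two edges meeting at P_5 involve p:
2·Area = [(6·3 − p·(-6)) + (p·0 − 1·3)] + 11
       = 6·p + 26 = 56
⇒ p = 5.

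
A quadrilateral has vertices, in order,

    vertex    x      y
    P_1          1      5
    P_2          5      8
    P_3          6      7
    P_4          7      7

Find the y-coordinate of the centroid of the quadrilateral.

178/27

Apply the surveyor's formula. First the cross-terms c_i = x_i·y_{i+1} − x_{i+1}·y_i:
  -17, -13, -7, 28  ⇒  2A = -9, A = -4.5.
Then Σ (y_i + y_{i+1})·c_i = -178, so ȳ = -178 / (6·(-4.5)) = 178/27.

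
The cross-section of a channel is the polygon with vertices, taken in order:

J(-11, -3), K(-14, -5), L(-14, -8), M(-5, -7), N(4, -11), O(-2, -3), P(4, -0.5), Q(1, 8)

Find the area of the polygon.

Apply the shoelace formula: 2A = Σ (x_i·y_{i+1} − x_{i+1}·y_i), indices taken mod 8.
Cross-terms: 13, 42, 58, 83, -34, 13, 32.5, 85  ⇒  Σ = 292.5
Area = |Σ|/2 = 146.25.

146.25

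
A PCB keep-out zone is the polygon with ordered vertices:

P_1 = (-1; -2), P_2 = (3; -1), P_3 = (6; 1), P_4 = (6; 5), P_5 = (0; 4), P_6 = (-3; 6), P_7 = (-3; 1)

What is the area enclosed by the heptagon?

Σ = (7) + (9) + (24) + (24) + (12) + (15) + (7) = 98
Area = |Σ|/2 = 49.

49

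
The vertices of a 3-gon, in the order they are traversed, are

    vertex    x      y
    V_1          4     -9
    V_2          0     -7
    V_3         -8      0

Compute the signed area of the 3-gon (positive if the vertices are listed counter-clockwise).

Apply the shoelace (surveyor's) formula: 2A = Σ (x_i·y_{i+1} − x_{i+1}·y_i), indices taken mod 3.
V_1→V_2: (4)(-7) − (0)(-9) = -28
V_2→V_3: (0)(0) − (-8)(-7) = -56
V_3→V_1: (-8)(-9) − (4)(0) = 72
Σ = -12
Signed area = Σ/2 = -6 (negative ⇒ clockwise traversal).

-6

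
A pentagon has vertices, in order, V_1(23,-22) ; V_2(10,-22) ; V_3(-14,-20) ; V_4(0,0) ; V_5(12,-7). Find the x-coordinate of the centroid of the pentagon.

847/207

Apply the surveyor's formula. First the cross-terms c_i = x_i·y_{i+1} − x_{i+1}·y_i:
  -286, -508, 0, 0, -103  ⇒  2A = -897, A = -448.5.
Then Σ (x_i + x_{i+1})·c_i = -11011, so x̄ = -11011 / (6·(-448.5)) = 847/207.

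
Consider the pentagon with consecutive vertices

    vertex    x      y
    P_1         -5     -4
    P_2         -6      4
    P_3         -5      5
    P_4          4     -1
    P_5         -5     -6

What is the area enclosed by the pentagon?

54

Apply Gauss's area formula: 2A = Σ (x_i·y_{i+1} − x_{i+1}·y_i), indices taken mod 5.
Cross-terms: -44, -10, -15, -29, -10  ⇒  Σ = -108
Area = |Σ|/2 = 54.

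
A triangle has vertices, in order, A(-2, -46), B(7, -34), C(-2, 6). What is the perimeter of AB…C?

108

|AB| = √((9)² + (12)²) = √225 = 15
|BC| = √((-9)² + (40)²) = √1681 = 41
|CA| = √((0)² + (-52)²) = √2704 = 52
Perimeter = 15 + 41 + 52 = 108.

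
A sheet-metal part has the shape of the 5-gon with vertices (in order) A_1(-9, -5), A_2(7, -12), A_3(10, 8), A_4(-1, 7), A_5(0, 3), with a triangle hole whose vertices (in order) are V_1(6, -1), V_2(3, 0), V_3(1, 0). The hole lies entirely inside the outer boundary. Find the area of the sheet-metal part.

Outer boundary:
Apply the shoelace formula: 2A = Σ (x_i·y_{i+1} − x_{i+1}·y_i), indices taken mod 5.
Σ = (143) + (176) + (78) + (-3) + (27) = 421
Area = |Σ|/2 = 210.5.
Hole:
Apply Gauss's area formula: 2A = Σ (x_i·y_{i+1} − x_{i+1}·y_i), indices taken mod 3.
Σ = (3) + (0) + (-1) = 2
Area = |Σ|/2 = 1.
Net area = 210.5 − 1 = 209.5.

209.5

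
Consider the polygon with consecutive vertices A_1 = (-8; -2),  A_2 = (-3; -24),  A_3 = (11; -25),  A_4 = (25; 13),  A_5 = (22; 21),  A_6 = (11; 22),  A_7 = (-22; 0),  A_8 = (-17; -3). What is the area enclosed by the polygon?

Apply Gauss's area formula: 2A = Σ (x_i·y_{i+1} − x_{i+1}·y_i), indices taken mod 8.
Σ = (186) + (339) + (768) + (239) + (253) + (484) + (66) + (10) = 2345
Area = |Σ|/2 = 1172.5.

1172.5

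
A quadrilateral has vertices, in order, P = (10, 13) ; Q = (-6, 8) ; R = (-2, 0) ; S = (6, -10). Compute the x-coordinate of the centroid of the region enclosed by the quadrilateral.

Apply Gauss's area formula. First the cross-terms c_i = x_i·y_{i+1} − x_{i+1}·y_i:
  158, 16, 20, 178  ⇒  2A = 372, A = 186.
Then Σ (x_i + x_{i+1})·c_i = 3432, so x̄ = 3432 / (6·186) = 286/93.

286/93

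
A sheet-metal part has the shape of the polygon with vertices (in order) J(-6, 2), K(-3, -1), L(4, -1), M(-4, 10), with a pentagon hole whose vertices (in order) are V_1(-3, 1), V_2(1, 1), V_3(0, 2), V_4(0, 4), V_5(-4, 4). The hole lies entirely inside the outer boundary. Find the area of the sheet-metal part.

42.5

Outer boundary:
Σ = (12) + (7) + (36) + (52) = 107
Area = |Σ|/2 = 53.5.
Hole:
Σ = (-4) + (2) + (0) + (16) + (8) = 22
Area = |Σ|/2 = 11.
Net area = 53.5 − 11 = 42.5.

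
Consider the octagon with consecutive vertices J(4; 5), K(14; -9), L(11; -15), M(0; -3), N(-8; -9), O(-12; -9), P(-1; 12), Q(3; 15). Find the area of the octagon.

Apply the surveyor's formula: 2A = Σ (x_i·y_{i+1} − x_{i+1}·y_i), indices taken mod 8.
Cross-terms: -106, -111, -33, -24, -36, -153, -51, -45  ⇒  Σ = -559
Area = |Σ|/2 = 279.5.

279.5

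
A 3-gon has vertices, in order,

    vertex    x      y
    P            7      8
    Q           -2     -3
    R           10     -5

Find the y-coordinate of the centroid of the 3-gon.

0

Apply the shoelace formula. First the cross-terms c_i = x_i·y_{i+1} − x_{i+1}·y_i:
  -5, 40, 115  ⇒  2A = 150, A = 75.
Then Σ (y_i + y_{i+1})·c_i = 0, so ȳ = 0 / (6·75) = 0.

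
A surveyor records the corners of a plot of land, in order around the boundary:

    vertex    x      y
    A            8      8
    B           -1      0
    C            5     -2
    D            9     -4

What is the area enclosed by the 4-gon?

56

Apply Gauss's area formula: 2A = Σ (x_i·y_{i+1} − x_{i+1}·y_i), indices taken mod 4.
Cross-terms: 8, 2, -2, 104  ⇒  Σ = 112
Area = |Σ|/2 = 56.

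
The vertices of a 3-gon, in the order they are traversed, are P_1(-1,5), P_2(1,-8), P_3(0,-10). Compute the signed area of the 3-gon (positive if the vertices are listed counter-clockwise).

Apply the shoelace formula: 2A = Σ (x_i·y_{i+1} − x_{i+1}·y_i), indices taken mod 3.
Σ = (3) + (-10) + (-10) = -17
Signed area = Σ/2 = -8.5 (negative ⇒ clockwise traversal).

-8.5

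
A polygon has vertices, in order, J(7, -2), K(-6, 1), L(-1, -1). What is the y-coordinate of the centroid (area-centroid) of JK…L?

-2/3

Apply Gauss's area formula. First the cross-terms c_i = x_i·y_{i+1} − x_{i+1}·y_i:
  -5, 7, 9  ⇒  2A = 11, A = 5.5.
Then Σ (y_i + y_{i+1})·c_i = -22, so ȳ = -22 / (6·5.5) = -2/3.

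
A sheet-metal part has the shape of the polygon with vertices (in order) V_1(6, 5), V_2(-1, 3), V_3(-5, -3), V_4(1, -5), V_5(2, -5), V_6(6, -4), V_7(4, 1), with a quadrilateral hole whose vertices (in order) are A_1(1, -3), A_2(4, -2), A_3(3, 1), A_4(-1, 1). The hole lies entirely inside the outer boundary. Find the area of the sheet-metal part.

Outer boundary:
Apply the shoelace (surveyor's) formula: 2A = Σ (x_i·y_{i+1} − x_{i+1}·y_i), indices taken mod 7.
V_1→V_2: (6)(3) − (-1)(5) = 23
V_2→V_3: (-1)(-3) − (-5)(3) = 18
V_3→V_4: (-5)(-5) − (1)(-3) = 28
V_4→V_5: (1)(-5) − (2)(-5) = 5
V_5→V_6: (2)(-4) − (6)(-5) = 22
V_6→V_7: (6)(1) − (4)(-4) = 22
V_7→V_1: (4)(5) − (6)(1) = 14
Σ = 132
Area = |Σ|/2 = 66.
Hole:
A_1→A_2: (1)(-2) − (4)(-3) = 10
A_2→A_3: (4)(1) − (3)(-2) = 10
A_3→A_4: (3)(1) − (-1)(1) = 4
A_4→A_1: (-1)(-3) − (1)(1) = 2
Σ = 26
Area = |Σ|/2 = 13.
Net area = 66 − 13 = 53.

53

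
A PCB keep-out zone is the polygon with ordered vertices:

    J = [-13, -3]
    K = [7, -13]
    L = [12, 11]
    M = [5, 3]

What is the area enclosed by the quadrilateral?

Σ = (190) + (233) + (-19) + (24) = 428
Area = |Σ|/2 = 214.

214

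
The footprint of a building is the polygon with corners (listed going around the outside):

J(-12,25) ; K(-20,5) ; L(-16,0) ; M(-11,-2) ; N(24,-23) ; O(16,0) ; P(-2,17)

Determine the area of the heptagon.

823.5

Apply the shoelace formula: 2A = Σ (x_i·y_{i+1} − x_{i+1}·y_i), indices taken mod 7.
Cross-terms: 440, 80, 32, 301, 368, 272, 154  ⇒  Σ = 1647
Area = |Σ|/2 = 823.5.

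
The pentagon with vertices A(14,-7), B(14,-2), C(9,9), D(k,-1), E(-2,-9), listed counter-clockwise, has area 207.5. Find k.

-4

Write out the shoelace sum; only the two edges meeting at D involve k:
2·Area = [(9·(-1) − k·9) + (k·(-9) − (-2)·(-1))] + 354
       = -18·k + 343 = 415
⇒ k = -4.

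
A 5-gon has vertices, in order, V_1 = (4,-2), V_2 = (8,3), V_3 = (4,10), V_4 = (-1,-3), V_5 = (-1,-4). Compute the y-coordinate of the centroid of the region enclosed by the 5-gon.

Apply the surveyor's formula. First the cross-terms c_i = x_i·y_{i+1} − x_{i+1}·y_i:
  28, 68, -2, 1, 18  ⇒  2A = 113, A = 56.5.
Then Σ (y_i + y_{i+1})·c_i = 783, so ȳ = 783 / (6·56.5) = 261/113.

261/113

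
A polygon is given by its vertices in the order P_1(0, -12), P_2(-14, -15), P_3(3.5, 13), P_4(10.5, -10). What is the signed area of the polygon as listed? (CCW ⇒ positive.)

P_1→P_2: (0)(-15) − (-14)(-12) = -168
P_2→P_3: (-14)(13) − (3.5)(-15) = -129.5
P_3→P_4: (3.5)(-10) − (10.5)(13) = -171.5
P_4→P_1: (10.5)(-12) − (0)(-10) = -126
Σ = -595
Signed area = Σ/2 = -297.5 (negative ⇒ clockwise traversal).

-297.5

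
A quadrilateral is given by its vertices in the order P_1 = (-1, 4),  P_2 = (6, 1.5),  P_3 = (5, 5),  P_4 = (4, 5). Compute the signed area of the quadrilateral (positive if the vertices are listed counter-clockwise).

11.5

Apply the shoelace formula: 2A = Σ (x_i·y_{i+1} − x_{i+1}·y_i), indices taken mod 4.
Cross-terms: -25.5, 22.5, 5, 21  ⇒  Σ = 23
Signed area = Σ/2 = 11.5 (positive ⇒ counter-clockwise traversal).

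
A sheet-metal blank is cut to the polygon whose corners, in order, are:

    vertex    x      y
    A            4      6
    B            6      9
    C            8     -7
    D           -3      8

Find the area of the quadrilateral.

60.5

Cross-terms: 0, -114, 43, -50  ⇒  Σ = -121
Area = |Σ|/2 = 60.5.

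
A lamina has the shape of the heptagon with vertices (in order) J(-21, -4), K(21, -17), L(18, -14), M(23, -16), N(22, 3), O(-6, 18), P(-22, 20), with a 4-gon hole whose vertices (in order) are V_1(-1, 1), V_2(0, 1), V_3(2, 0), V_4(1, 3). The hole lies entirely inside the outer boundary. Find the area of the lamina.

Outer boundary:
Cross-terms: 441, 12, 34, 421, 414, 276, 508  ⇒  Σ = 2106
Area = |Σ|/2 = 1053.
Hole:
Apply the surveyor's formula: 2A = Σ (x_i·y_{i+1} − x_{i+1}·y_i), indices taken mod 4.
V_1→V_2: (-1)(1) − (0)(1) = -1
V_2→V_3: (0)(0) − (2)(1) = -2
V_3→V_4: (2)(3) − (1)(0) = 6
V_4→V_1: (1)(1) − (-1)(3) = 4
Σ = 7
Area = |Σ|/2 = 3.5.
Net area = 1053 − 3.5 = 1049.5.

1049.5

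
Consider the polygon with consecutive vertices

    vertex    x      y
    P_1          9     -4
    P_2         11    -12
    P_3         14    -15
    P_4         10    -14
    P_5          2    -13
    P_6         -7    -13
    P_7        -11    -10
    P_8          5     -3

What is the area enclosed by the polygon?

Apply the shoelace formula: 2A = Σ (x_i·y_{i+1} − x_{i+1}·y_i), indices taken mod 8.
Σ = (-64) + (3) + (-46) + (-102) + (-117) + (-73) + (83) + (7) = -309
Area = |Σ|/2 = 154.5.

154.5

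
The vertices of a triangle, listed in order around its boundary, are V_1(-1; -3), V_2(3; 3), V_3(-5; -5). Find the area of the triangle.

V_1→V_2: (-1)(3) − (3)(-3) = 6
V_2→V_3: (3)(-5) − (-5)(3) = 0
V_3→V_1: (-5)(-3) − (-1)(-5) = 10
Σ = 16
Area = |Σ|/2 = 8.

8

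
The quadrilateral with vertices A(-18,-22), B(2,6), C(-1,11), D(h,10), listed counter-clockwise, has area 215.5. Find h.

Write out the shoelace sum; only the two edges meeting at D involve h:
2·Area = [((-1)·10 − h·11) + (h·(-22) − (-18)·10)] + -36
       = -33·h + 134 = 431
⇒ h = -9.

-9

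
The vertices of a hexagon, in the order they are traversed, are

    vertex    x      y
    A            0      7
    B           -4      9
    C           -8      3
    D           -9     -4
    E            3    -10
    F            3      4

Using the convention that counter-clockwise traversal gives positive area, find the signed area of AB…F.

156

Apply the shoelace formula: 2A = Σ (x_i·y_{i+1} − x_{i+1}·y_i), indices taken mod 6.
Σ = (28) + (60) + (59) + (102) + (42) + (21) = 312
Signed area = Σ/2 = 156 (positive ⇒ counter-clockwise traversal).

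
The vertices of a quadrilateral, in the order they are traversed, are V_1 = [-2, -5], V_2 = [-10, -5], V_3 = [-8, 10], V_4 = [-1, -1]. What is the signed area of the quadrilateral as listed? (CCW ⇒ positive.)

-79.5

V_1→V_2: (-2)(-5) − (-10)(-5) = -40
V_2→V_3: (-10)(10) − (-8)(-5) = -140
V_3→V_4: (-8)(-1) − (-1)(10) = 18
V_4→V_1: (-1)(-5) − (-2)(-1) = 3
Σ = -159
Signed area = Σ/2 = -79.5 (negative ⇒ clockwise traversal).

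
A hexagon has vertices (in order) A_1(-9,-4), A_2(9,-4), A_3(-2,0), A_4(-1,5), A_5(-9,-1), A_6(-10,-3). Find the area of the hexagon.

65

Σ = (72) + (-8) + (-10) + (46) + (17) + (13) = 130
Area = |Σ|/2 = 65.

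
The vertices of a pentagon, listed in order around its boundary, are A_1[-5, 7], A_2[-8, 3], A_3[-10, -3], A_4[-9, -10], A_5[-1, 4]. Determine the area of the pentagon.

Apply the shoelace (surveyor's) formula: 2A = Σ (x_i·y_{i+1} − x_{i+1}·y_i), indices taken mod 5.
Cross-terms: 41, 54, 73, -46, 13  ⇒  Σ = 135
Area = |Σ|/2 = 67.5.

67.5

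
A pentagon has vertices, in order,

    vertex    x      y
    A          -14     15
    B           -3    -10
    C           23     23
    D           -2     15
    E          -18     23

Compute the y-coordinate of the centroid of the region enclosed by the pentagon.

28/3

Apply the shoelace (surveyor's) formula. First the cross-terms c_i = x_i·y_{i+1} − x_{i+1}·y_i:
  185, 161, 391, 224, 52  ⇒  2A = 1013, A = 506.5.
Then Σ (y_i + y_{i+1})·c_i = 28364, so ȳ = 28364 / (6·506.5) = 28/3.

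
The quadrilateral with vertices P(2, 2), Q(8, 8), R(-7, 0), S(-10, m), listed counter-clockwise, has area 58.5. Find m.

Write out the shoelace sum; only the two edges meeting at S involve m:
2·Area = [((-7)·m − (-10)·0) + ((-10)·2 − 2·m)] + 56
       = -9·m + 36 = 117
⇒ m = -9.

-9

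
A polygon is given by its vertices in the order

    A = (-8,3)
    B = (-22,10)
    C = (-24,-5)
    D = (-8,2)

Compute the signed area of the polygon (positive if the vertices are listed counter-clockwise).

120

Apply the shoelace formula: 2A = Σ (x_i·y_{i+1} − x_{i+1}·y_i), indices taken mod 4.
A→B: (-8)(10) − (-22)(3) = -14
B→C: (-22)(-5) − (-24)(10) = 350
C→D: (-24)(2) − (-8)(-5) = -88
D→A: (-8)(3) − (-8)(2) = -8
Σ = 240
Signed area = Σ/2 = 120 (positive ⇒ counter-clockwise traversal).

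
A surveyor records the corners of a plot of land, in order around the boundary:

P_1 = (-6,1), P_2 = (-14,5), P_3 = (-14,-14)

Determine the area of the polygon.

P_1→P_2: (-6)(5) − (-14)(1) = -16
P_2→P_3: (-14)(-14) − (-14)(5) = 266
P_3→P_1: (-14)(1) − (-6)(-14) = -98
Σ = 152
Area = |Σ|/2 = 76.

76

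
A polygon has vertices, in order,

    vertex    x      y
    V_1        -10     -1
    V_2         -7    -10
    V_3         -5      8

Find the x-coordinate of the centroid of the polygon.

-22/3

Apply the shoelace formula. First the cross-terms c_i = x_i·y_{i+1} − x_{i+1}·y_i:
  93, -106, 85  ⇒  2A = 72, A = 36.
Then Σ (x_i + x_{i+1})·c_i = -1584, so x̄ = -1584 / (6·36) = -22/3.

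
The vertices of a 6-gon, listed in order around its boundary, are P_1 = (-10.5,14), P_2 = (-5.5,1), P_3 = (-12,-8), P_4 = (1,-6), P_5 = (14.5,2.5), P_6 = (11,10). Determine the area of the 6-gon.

Σ = (66.5) + (56) + (80) + (89.5) + (117.5) + (259) = 668.5
Area = |Σ|/2 = 334.25.

334.25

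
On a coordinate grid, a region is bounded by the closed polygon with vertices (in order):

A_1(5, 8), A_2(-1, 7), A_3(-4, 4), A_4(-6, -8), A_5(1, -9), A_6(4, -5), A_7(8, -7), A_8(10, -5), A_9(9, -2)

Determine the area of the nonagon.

Apply the shoelace formula: 2A = Σ (x_i·y_{i+1} − x_{i+1}·y_i), indices taken mod 9.
Σ = (43) + (24) + (56) + (62) + (31) + (12) + (30) + (25) + (82) = 365
Area = |Σ|/2 = 182.5.

182.5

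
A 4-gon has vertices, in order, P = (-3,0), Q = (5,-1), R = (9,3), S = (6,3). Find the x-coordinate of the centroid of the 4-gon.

Apply the shoelace formula. First the cross-terms c_i = x_i·y_{i+1} − x_{i+1}·y_i:
  3, 24, 9, 9  ⇒  2A = 45, A = 22.5.
Then Σ (x_i + x_{i+1})·c_i = 504, so x̄ = 504 / (6·22.5) = 56/15.

56/15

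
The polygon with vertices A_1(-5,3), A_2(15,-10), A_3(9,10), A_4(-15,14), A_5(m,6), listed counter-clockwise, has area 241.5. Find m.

-2

Write out the shoelace sum; only the two edges meeting at A_5 involve m:
2·Area = [((-15)·6 − m·14) + (m·3 − (-5)·6)] + 521
       = -11·m + 461 = 483
⇒ m = -2.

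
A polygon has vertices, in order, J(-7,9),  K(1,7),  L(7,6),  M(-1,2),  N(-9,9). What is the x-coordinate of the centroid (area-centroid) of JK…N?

Apply the shoelace formula. First the cross-terms c_i = x_i·y_{i+1} − x_{i+1}·y_i:
  -58, -43, 20, 9, -18  ⇒  2A = -90, A = -45.
Then Σ (x_i + x_{i+1})·c_i = 322, so x̄ = 322 / (6·(-45)) = -161/135.

-161/135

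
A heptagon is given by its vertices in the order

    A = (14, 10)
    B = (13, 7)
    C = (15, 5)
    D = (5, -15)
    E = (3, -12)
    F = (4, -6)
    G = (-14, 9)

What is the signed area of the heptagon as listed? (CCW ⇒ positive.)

Cross-terms: -32, -40, -250, -15, 30, -48, -266  ⇒  Σ = -621
Signed area = Σ/2 = -310.5 (negative ⇒ clockwise traversal).

-310.5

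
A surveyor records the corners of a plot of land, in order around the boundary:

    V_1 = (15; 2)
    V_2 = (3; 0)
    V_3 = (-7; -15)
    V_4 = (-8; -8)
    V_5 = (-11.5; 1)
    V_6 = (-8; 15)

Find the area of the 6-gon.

Apply the shoelace formula: 2A = Σ (x_i·y_{i+1} − x_{i+1}·y_i), indices taken mod 6.
Cross-terms: -6, -45, -64, -100, -164.5, -241  ⇒  Σ = -620.5
Area = |Σ|/2 = 310.25.

310.25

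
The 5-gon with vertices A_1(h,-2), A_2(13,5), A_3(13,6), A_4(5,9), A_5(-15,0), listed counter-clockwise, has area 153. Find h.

The doubled signed area Σ (x_i y_{i+1} − x_{i+1} y_i) is linear in h.
With h=0 it equals 291; the coefficient of h is 5 (from the two edges through A_1).
So 5·h + 291 = 2·153 = 306 ⇒ h = 3.

3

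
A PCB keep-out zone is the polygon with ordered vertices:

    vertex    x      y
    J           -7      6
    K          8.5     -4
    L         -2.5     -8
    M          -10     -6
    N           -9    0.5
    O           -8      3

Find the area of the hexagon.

Σ = (-23) + (-78) + (-65) + (-59) + (-23) + (-27) = -275
Area = |Σ|/2 = 137.5.

137.5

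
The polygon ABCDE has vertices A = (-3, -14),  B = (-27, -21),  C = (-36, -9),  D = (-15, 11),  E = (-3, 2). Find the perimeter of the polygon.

100

|AB| = √((-24)² + (-7)²) = √625 = 25
|BC| = √((-9)² + (12)²) = √225 = 15
|CD| = √((21)² + (20)²) = √841 = 29
|DE| = √((12)² + (-9)²) = √225 = 15
|EA| = √((0)² + (-16)²) = √256 = 16
Perimeter = 25 + 15 + 29 + 15 + 16 = 100.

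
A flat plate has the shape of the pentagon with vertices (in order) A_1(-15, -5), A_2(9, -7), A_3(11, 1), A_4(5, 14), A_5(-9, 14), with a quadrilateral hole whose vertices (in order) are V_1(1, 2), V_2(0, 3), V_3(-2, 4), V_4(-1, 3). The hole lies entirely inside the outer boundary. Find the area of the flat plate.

417

Outer boundary:
Apply Gauss's area formula: 2A = Σ (x_i·y_{i+1} − x_{i+1}·y_i), indices taken mod 5.
Σ = (150) + (86) + (149) + (196) + (255) = 836
Area = |Σ|/2 = 418.
Hole:
Apply Gauss's area formula: 2A = Σ (x_i·y_{i+1} − x_{i+1}·y_i), indices taken mod 4.
Σ = (3) + (6) + (-2) + (-5) = 2
Area = |Σ|/2 = 1.
Net area = 418 − 1 = 417.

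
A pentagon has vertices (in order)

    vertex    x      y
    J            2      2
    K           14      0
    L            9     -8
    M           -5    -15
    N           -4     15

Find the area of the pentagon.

244

Apply Gauss's area formula: 2A = Σ (x_i·y_{i+1} − x_{i+1}·y_i), indices taken mod 5.
Σ = (-28) + (-112) + (-175) + (-135) + (-38) = -488
Area = |Σ|/2 = 244.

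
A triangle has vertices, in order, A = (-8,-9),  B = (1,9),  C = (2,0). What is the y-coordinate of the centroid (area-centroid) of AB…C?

Apply the shoelace formula. First the cross-terms c_i = x_i·y_{i+1} − x_{i+1}·y_i:
  -63, -18, -18  ⇒  2A = -99, A = -49.5.
Then Σ (y_i + y_{i+1})·c_i = 0, so ȳ = 0 / (6·(-49.5)) = 0.

0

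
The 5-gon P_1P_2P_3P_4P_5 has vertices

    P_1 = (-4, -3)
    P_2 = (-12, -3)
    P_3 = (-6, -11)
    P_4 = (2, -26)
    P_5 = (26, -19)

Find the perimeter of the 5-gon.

94

|P_1P_2| = √((-8)² + (0)²) = √64 = 8
|P_2P_3| = √((6)² + (-8)²) = √100 = 10
|P_3P_4| = √((8)² + (-15)²) = √289 = 17
|P_4P_5| = √((24)² + (7)²) = √625 = 25
|P_5P_1| = √((-30)² + (16)²) = √1156 = 34
Perimeter = 8 + 10 + 17 + 25 + 34 = 94.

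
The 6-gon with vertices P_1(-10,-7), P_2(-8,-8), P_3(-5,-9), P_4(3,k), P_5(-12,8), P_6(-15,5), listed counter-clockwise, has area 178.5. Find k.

5

The doubled signed area Σ (x_i y_{i+1} − x_{i+1} y_i) is linear in k.
With k=0 it equals 322; the coefficient of k is 7 (from the two edges through P_4).
So 7·k + 322 = 2·178.5 = 357 ⇒ k = 5.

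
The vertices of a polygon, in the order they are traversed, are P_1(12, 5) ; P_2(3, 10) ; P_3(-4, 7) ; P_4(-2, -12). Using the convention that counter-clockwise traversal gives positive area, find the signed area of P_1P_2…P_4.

Σ = (105) + (61) + (62) + (134) = 362
Signed area = Σ/2 = 181 (positive ⇒ counter-clockwise traversal).

181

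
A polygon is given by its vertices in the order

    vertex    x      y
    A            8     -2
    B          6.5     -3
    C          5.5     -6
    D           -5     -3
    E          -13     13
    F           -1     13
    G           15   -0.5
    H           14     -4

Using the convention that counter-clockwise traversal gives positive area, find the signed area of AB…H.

Apply Gauss's area formula: 2A = Σ (x_i·y_{i+1} − x_{i+1}·y_i), indices taken mod 8.
Σ = (-11) + (-22.5) + (-46.5) + (-104) + (-156) + (-194.5) + (-53) + (4) = -583.5
Signed area = Σ/2 = -291.75 (negative ⇒ clockwise traversal).

-291.75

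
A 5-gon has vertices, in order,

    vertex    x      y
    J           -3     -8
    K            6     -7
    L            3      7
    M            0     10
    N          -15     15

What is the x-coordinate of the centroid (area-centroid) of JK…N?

Apply the shoelace formula. First the cross-terms c_i = x_i·y_{i+1} − x_{i+1}·y_i:
  69, 63, 30, 150, 165  ⇒  2A = 477, A = 238.5.
Then Σ (x_i + x_{i+1})·c_i = -4356, so x̄ = -4356 / (6·238.5) = -484/159.

-484/159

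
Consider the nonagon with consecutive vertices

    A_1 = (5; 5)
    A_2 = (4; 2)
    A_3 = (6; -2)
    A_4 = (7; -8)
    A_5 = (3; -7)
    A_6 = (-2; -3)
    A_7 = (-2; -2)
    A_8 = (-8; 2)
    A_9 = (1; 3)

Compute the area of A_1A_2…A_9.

Σ = (-10) + (-20) + (-34) + (-25) + (-23) + (-2) + (-20) + (-26) + (-10) = -170
Area = |Σ|/2 = 85.

85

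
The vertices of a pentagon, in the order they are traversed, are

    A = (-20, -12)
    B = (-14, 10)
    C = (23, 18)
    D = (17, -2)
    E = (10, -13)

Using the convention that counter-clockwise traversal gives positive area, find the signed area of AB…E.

-891.5

Apply the surveyor's formula: 2A = Σ (x_i·y_{i+1} − x_{i+1}·y_i), indices taken mod 5.
A→B: (-20)(10) − (-14)(-12) = -368
B→C: (-14)(18) − (23)(10) = -482
C→D: (23)(-2) − (17)(18) = -352
D→E: (17)(-13) − (10)(-2) = -201
E→A: (10)(-12) − (-20)(-13) = -380
Σ = -1783
Signed area = Σ/2 = -891.5 (negative ⇒ clockwise traversal).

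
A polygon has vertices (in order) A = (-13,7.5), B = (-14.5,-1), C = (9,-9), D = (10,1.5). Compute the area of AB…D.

229.625

Apply Gauss's area formula: 2A = Σ (x_i·y_{i+1} − x_{i+1}·y_i), indices taken mod 4.
Σ = (121.75) + (139.5) + (103.5) + (94.5) = 459.25
Area = |Σ|/2 = 229.625.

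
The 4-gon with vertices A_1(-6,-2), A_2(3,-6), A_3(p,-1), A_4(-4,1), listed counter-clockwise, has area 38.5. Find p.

4

The doubled signed area Σ (x_i y_{i+1} − x_{i+1} y_i) is linear in p.
With p=0 it equals 49; the coefficient of p is 7 (from the two edges through A_3).
So 7·p + 49 = 2·38.5 = 77 ⇒ p = 4.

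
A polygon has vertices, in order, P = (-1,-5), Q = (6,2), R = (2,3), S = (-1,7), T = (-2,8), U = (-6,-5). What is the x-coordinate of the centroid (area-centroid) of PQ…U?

-97/111

Apply Gauss's area formula. First the cross-terms c_i = x_i·y_{i+1} − x_{i+1}·y_i:
  28, 14, 17, 6, 58, 25  ⇒  2A = 148, A = 74.
Then Σ (x_i + x_{i+1})·c_i = -388, so x̄ = -388 / (6·74) = -97/111.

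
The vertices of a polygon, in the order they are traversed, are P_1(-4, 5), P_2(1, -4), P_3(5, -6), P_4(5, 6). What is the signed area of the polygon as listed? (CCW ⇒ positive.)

67

Σ = (11) + (14) + (60) + (49) = 134
Signed area = Σ/2 = 67 (positive ⇒ counter-clockwise traversal).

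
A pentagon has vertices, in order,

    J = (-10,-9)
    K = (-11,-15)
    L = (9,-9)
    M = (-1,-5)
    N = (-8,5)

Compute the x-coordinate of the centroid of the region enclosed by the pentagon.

Apply the shoelace formula. First the cross-terms c_i = x_i·y_{i+1} − x_{i+1}·y_i:
  51, 234, -54, -45, 122  ⇒  2A = 308, A = 154.
Then Σ (x_i + x_{i+1})·c_i = -3762, so x̄ = -3762 / (6·154) = -57/14.

-57/14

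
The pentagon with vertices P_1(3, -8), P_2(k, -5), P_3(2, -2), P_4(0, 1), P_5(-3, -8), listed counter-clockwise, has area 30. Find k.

Write out the shoelace sum; only the two edges meeting at P_2 involve k:
2·Area = [(3·(-5) − k·(-8)) + (k·(-2) − 2·(-5))] + 53
       = 6·k + 48 = 60
⇒ k = 2.

2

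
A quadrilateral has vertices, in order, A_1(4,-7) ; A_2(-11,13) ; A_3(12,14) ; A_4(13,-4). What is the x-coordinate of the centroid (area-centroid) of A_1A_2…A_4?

Apply the shoelace formula. First the cross-terms c_i = x_i·y_{i+1} − x_{i+1}·y_i:
  -25, -310, -230, -75  ⇒  2A = -640, A = -320.
Then Σ (x_i + x_{i+1})·c_i = -7160, so x̄ = -7160 / (6·(-320)) = 179/48.

179/48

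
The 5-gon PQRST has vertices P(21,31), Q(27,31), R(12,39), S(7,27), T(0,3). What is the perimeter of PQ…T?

|PQ| = √((6)² + (0)²) = √36 = 6
|QR| = √((-15)² + (8)²) = √289 = 17
|RS| = √((-5)² + (-12)²) = √169 = 13
|ST| = √((-7)² + (-24)²) = √625 = 25
|TP| = √((21)² + (28)²) = √1225 = 35
Perimeter = 6 + 17 + 13 + 25 + 35 = 96.

96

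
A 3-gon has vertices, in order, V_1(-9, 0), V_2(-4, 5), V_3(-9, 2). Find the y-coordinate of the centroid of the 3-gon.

Apply the shoelace (surveyor's) formula. First the cross-terms c_i = x_i·y_{i+1} − x_{i+1}·y_i:
  -45, 37, 18  ⇒  2A = 10, A = 5.
Then Σ (y_i + y_{i+1})·c_i = 70, so ȳ = 70 / (6·5) = 7/3.

7/3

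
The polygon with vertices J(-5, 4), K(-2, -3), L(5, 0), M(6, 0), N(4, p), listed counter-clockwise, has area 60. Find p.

6

The doubled signed area Σ (x_i y_{i+1} − x_{i+1} y_i) is linear in p.
With p=0 it equals 54; the coefficient of p is 11 (from the two edges through N).
So 11·p + 54 = 2·60 = 120 ⇒ p = 6.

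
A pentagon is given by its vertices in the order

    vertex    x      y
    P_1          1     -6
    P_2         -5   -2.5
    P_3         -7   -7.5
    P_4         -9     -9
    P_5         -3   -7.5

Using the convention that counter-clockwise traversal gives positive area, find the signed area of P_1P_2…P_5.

24.5

Apply the shoelace formula: 2A = Σ (x_i·y_{i+1} − x_{i+1}·y_i), indices taken mod 5.
Σ = (-32.5) + (20) + (-4.5) + (40.5) + (25.5) = 49
Signed area = Σ/2 = 24.5 (positive ⇒ counter-clockwise traversal).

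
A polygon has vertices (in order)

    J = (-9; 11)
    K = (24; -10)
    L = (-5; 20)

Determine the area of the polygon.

Σ = (-174) + (430) + (125) = 381
Area = |Σ|/2 = 190.5.

190.5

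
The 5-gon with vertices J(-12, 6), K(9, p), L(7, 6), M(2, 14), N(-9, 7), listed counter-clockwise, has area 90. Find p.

4

Write out the shoelace sum; only the two edges meeting at K involve p:
2·Area = [((-12)·p − 9·6) + (9·6 − 7·p)] + 256
       = -19·p + 256 = 180
⇒ p = 4.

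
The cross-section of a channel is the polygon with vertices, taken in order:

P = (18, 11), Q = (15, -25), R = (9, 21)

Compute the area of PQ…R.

177

Apply Gauss's area formula: 2A = Σ (x_i·y_{i+1} − x_{i+1}·y_i), indices taken mod 3.
Σ = (-615) + (540) + (-279) = -354
Area = |Σ|/2 = 177.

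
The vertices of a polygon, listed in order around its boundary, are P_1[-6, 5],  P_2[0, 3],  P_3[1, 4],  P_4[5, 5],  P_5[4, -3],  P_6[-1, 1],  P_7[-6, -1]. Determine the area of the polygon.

Apply the shoelace formula: 2A = Σ (x_i·y_{i+1} − x_{i+1}·y_i), indices taken mod 7.
Σ = (-18) + (-3) + (-15) + (-35) + (1) + (7) + (-36) = -99
Area = |Σ|/2 = 49.5.

49.5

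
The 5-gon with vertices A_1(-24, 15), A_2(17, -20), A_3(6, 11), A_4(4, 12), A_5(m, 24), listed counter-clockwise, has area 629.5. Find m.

9

Write out the shoelace sum; only the two edges meeting at A_5 involve m:
2·Area = [(4·24 − m·12) + (m·15 − (-24)·24)] + 560
       = 3·m + 1232 = 1259
⇒ m = 9.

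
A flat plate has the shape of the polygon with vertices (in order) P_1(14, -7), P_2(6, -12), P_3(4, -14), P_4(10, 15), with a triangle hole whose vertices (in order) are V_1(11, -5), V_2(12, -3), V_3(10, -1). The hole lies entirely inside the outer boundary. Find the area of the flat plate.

Outer boundary:
Σ = (-126) + (-36) + (200) + (-280) = -242
Area = |Σ|/2 = 121.
Hole:
Apply Gauss's area formula: 2A = Σ (x_i·y_{i+1} − x_{i+1}·y_i), indices taken mod 3.
V_1→V_2: (11)(-3) − (12)(-5) = 27
V_2→V_3: (12)(-1) − (10)(-3) = 18
V_3→V_1: (10)(-5) − (11)(-1) = -39
Σ = 6
Area = |Σ|/2 = 3.
Net area = 121 − 3 = 118.

118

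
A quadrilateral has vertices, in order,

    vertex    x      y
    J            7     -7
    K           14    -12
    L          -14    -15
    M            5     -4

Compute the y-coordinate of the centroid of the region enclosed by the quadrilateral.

-941/90

Apply Gauss's area formula. First the cross-terms c_i = x_i·y_{i+1} − x_{i+1}·y_i:
  14, -378, 131, -7  ⇒  2A = -240, A = -120.
Then Σ (y_i + y_{i+1})·c_i = 7528, so ȳ = 7528 / (6·(-120)) = -941/90.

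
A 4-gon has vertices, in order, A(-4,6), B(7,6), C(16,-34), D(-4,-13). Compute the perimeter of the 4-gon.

|AB| = √((11)² + (0)²) = √121 = 11
|BC| = √((9)² + (-40)²) = √1681 = 41
|CD| = √((-20)² + (21)²) = √841 = 29
|DA| = √((0)² + (19)²) = √361 = 19
Perimeter = 11 + 41 + 29 + 19 = 100.

100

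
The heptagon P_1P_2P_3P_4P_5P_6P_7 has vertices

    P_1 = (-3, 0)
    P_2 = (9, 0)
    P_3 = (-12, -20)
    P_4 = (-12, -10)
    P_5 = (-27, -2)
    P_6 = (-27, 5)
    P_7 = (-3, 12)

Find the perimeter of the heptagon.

112

|P_1P_2| = √((12)² + (0)²) = √144 = 12
|P_2P_3| = √((-21)² + (-20)²) = √841 = 29
|P_3P_4| = √((0)² + (10)²) = √100 = 10
|P_4P_5| = √((-15)² + (8)²) = √289 = 17
|P_5P_6| = √((0)² + (7)²) = √49 = 7
|P_6P_7| = √((24)² + (7)²) = √625 = 25
|P_7P_1| = √((0)² + (-12)²) = √144 = 12
Perimeter = 12 + 29 + 10 + 17 + 7 + 25 + 12 = 112.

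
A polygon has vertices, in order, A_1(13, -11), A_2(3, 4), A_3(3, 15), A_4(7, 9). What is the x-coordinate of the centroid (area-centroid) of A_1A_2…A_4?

47/7

Apply Gauss's area formula. First the cross-terms c_i = x_i·y_{i+1} − x_{i+1}·y_i:
  85, 33, -78, -194  ⇒  2A = -154, A = -77.
Then Σ (x_i + x_{i+1})·c_i = -3102, so x̄ = -3102 / (6·(-77)) = 47/7.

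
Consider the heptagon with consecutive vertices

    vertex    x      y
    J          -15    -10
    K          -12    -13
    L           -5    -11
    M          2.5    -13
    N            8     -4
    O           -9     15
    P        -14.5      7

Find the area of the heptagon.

J→K: (-15)(-13) − (-12)(-10) = 75
K→L: (-12)(-11) − (-5)(-13) = 67
L→M: (-5)(-13) − (2.5)(-11) = 92.5
M→N: (2.5)(-4) − (8)(-13) = 94
N→O: (8)(15) − (-9)(-4) = 84
O→P: (-9)(7) − (-14.5)(15) = 154.5
P→J: (-14.5)(-10) − (-15)(7) = 250
Σ = 817
Area = |Σ|/2 = 408.5.

408.5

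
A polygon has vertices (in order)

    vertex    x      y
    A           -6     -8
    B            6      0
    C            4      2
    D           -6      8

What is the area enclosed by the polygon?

100

Σ = (48) + (12) + (44) + (96) = 200
Area = |Σ|/2 = 100.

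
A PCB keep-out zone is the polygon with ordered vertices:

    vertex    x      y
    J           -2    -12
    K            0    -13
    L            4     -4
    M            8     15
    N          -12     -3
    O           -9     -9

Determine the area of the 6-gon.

248.5

Apply Gauss's area formula: 2A = Σ (x_i·y_{i+1} − x_{i+1}·y_i), indices taken mod 6.
Σ = (26) + (52) + (92) + (156) + (81) + (90) = 497
Area = |Σ|/2 = 248.5.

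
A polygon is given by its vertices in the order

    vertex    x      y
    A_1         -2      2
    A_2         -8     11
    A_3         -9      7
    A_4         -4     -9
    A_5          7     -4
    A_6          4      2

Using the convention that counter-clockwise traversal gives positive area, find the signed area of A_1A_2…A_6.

133.5

Apply the shoelace formula: 2A = Σ (x_i·y_{i+1} − x_{i+1}·y_i), indices taken mod 6.
Σ = (-6) + (43) + (109) + (79) + (30) + (12) = 267
Signed area = Σ/2 = 133.5 (positive ⇒ counter-clockwise traversal).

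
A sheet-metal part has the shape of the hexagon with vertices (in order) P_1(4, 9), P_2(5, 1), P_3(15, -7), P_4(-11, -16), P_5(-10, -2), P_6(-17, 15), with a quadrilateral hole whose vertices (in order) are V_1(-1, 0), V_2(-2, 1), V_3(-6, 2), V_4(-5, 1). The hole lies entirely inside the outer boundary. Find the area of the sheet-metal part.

Outer boundary:
Apply the shoelace (surveyor's) formula: 2A = Σ (x_i·y_{i+1} − x_{i+1}·y_i), indices taken mod 6.
Σ = (-41) + (-50) + (-317) + (-138) + (-184) + (-213) = -943
Area = |Σ|/2 = 471.5.
Hole:
Apply the shoelace (surveyor's) formula: 2A = Σ (x_i·y_{i+1} − x_{i+1}·y_i), indices taken mod 4.
Σ = (-1) + (2) + (4) + (1) = 6
Area = |Σ|/2 = 3.
Net area = 471.5 − 3 = 468.5.

468.5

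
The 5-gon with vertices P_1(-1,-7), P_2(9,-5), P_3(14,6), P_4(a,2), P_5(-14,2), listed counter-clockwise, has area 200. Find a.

-13

Write out the shoelace sum; only the two edges meeting at P_4 involve a:
2·Area = [(14·2 − a·6) + (a·2 − (-14)·2)] + 292
       = -4·a + 348 = 400
⇒ a = -13.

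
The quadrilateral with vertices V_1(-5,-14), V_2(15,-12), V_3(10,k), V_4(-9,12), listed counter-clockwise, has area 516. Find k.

The doubled signed area Σ (x_i y_{i+1} − x_{i+1} y_i) is linear in k.
With k=0 it equals 696; the coefficient of k is 24 (from the two edges through V_3).
So 24·k + 696 = 2·516 = 1032 ⇒ k = 14.

14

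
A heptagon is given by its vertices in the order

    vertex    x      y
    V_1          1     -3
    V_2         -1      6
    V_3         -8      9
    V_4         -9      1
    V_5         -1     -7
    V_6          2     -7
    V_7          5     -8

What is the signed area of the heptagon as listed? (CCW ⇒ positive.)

106

Apply the surveyor's formula: 2A = Σ (x_i·y_{i+1} − x_{i+1}·y_i), indices taken mod 7.
V_1→V_2: (1)(6) − (-1)(-3) = 3
V_2→V_3: (-1)(9) − (-8)(6) = 39
V_3→V_4: (-8)(1) − (-9)(9) = 73
V_4→V_5: (-9)(-7) − (-1)(1) = 64
V_5→V_6: (-1)(-7) − (2)(-7) = 21
V_6→V_7: (2)(-8) − (5)(-7) = 19
V_7→V_1: (5)(-3) − (1)(-8) = -7
Σ = 212
Signed area = Σ/2 = 106 (positive ⇒ counter-clockwise traversal).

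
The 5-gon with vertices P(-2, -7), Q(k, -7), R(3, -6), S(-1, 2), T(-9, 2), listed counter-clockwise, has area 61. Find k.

4

Write out the shoelace sum; only the two edges meeting at Q involve k:
2·Area = [((-2)·(-7) − k·(-7)) + (k·(-6) − 3·(-7))] + 83
       = 1·k + 118 = 122
⇒ k = 4.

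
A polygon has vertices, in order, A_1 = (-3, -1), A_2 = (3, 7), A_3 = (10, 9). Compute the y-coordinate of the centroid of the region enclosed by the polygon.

Apply the shoelace formula. First the cross-terms c_i = x_i·y_{i+1} − x_{i+1}·y_i:
  -18, -43, 17  ⇒  2A = -44, A = -22.
Then Σ (y_i + y_{i+1})·c_i = -660, so ȳ = -660 / (6·(-22)) = 5.

5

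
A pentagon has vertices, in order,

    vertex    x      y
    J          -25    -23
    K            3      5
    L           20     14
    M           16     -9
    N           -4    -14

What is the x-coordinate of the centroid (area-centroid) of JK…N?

Apply the surveyor's formula. First the cross-terms c_i = x_i·y_{i+1} − x_{i+1}·y_i:
  -56, -58, -404, -260, -258  ⇒  2A = -1036, A = -518.
Then Σ (x_i + x_{i+1})·c_i = -10284, so x̄ = -10284 / (6·(-518)) = 857/259.

857/259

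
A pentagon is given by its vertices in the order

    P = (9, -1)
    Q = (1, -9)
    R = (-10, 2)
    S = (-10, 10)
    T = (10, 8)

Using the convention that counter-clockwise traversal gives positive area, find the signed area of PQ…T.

-255

Apply the shoelace (surveyor's) formula: 2A = Σ (x_i·y_{i+1} − x_{i+1}·y_i), indices taken mod 5.
Σ = (-80) + (-88) + (-80) + (-180) + (-82) = -510
Signed area = Σ/2 = -255 (negative ⇒ clockwise traversal).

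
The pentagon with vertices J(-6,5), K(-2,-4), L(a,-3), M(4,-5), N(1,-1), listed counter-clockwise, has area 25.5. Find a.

1

The doubled signed area Σ (x_i y_{i+1} − x_{i+1} y_i) is linear in a.
With a=0 it equals 52; the coefficient of a is -1 (from the two edges through L).
So -1·a + 52 = 2·25.5 = 51 ⇒ a = 1.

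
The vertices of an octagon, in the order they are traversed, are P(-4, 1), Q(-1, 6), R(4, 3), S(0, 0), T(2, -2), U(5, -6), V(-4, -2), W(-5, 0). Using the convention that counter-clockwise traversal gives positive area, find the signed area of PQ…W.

Apply Gauss's area formula: 2A = Σ (x_i·y_{i+1} − x_{i+1}·y_i), indices taken mod 8.
P→Q: (-4)(6) − (-1)(1) = -23
Q→R: (-1)(3) − (4)(6) = -27
R→S: (4)(0) − (0)(3) = 0
S→T: (0)(-2) − (2)(0) = 0
T→U: (2)(-6) − (5)(-2) = -2
U→V: (5)(-2) − (-4)(-6) = -34
V→W: (-4)(0) − (-5)(-2) = -10
W→P: (-5)(1) − (-4)(0) = -5
Σ = -101
Signed area = Σ/2 = -50.5 (negative ⇒ clockwise traversal).

-50.5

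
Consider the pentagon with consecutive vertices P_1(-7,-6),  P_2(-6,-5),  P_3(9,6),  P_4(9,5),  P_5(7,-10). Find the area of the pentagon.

119

Apply the shoelace (surveyor's) formula: 2A = Σ (x_i·y_{i+1} − x_{i+1}·y_i), indices taken mod 5.
Σ = (-1) + (9) + (-9) + (-125) + (-112) = -238
Area = |Σ|/2 = 119.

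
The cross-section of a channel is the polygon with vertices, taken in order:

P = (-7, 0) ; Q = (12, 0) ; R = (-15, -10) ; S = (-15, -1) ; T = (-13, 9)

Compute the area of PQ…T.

Σ = (0) + (-120) + (-135) + (-148) + (63) = -340
Area = |Σ|/2 = 170.

170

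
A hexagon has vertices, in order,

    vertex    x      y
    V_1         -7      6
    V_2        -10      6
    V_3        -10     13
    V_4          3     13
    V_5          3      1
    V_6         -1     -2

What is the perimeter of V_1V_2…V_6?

|V_1V_2| = √((-3)² + (0)²) = √9 = 3
|V_2V_3| = √((0)² + (7)²) = √49 = 7
|V_3V_4| = √((13)² + (0)²) = √169 = 13
|V_4V_5| = √((0)² + (-12)²) = √144 = 12
|V_5V_6| = √((-4)² + (-3)²) = √25 = 5
|V_6V_1| = √((-6)² + (8)²) = √100 = 10
Perimeter = 3 + 7 + 13 + 12 + 5 + 10 = 50.

50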